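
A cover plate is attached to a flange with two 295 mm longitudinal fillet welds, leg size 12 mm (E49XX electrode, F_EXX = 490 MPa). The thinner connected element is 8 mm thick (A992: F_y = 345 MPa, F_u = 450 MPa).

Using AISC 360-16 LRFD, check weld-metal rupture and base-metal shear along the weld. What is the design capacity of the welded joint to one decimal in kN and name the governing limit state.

Weld metal: throat = 0.707×12 = 8.484 mm, L = 2×295 = 590 mm. φR_n = 0.75 × 0.6 × 490 × 8.484 × 590 = 1103.7 kN.
Base metal shear (8 mm plate): yield φR_n = 1.0×0.6×345×8×590 = 977.0 kN; rupture φR_n = 0.75×0.6×450×8×590 = 955.8 kN; take 955.8 kN (rupture).
Governing: min(1103.7, 955.8) = 955.8 kN → base-metal shear.

955.8 kN (base-metal shear governs)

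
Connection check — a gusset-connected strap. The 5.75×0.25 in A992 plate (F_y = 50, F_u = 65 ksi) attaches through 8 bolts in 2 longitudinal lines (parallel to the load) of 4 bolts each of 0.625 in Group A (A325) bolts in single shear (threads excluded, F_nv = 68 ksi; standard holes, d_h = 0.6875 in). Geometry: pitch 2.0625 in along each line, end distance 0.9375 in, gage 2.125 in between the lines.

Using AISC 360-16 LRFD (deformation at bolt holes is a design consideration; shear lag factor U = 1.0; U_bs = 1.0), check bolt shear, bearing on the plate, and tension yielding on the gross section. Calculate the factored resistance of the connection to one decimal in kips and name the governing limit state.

64.7 kips (gross-section yield governs)

Bolt shear: A_b = π(0.625)²/4 = 0.3068 in². φR_n = 0.75 × 68 × 0.3068 × 8 × 1 = 125.2 kips.
Bearing (0.25 in plate, F_u = 65 ksi): end bolts L_c = 0.9375 − 0.6875/2 = 0.59375, R_n = min(1.2×0.59375×0.25×65, 2.4×0.625×0.25×65) = 11.578 kips/bolt; interior L_c = 2.0625 − 0.6875 = 1.375, R_n = 24.375 kips/bolt. φR_n = 0.75 × (2×11.578 + 6×24.375) = 127.1 kips.
Tension yield (gross): A_g = 5.75×0.25 = 1.4375 in². φR_n = 0.90 × 50 × 1.4375 = 64.7 kips.
Governing: min(125.2, 127.1, 64.7) = 64.7 kips → gross-section yield.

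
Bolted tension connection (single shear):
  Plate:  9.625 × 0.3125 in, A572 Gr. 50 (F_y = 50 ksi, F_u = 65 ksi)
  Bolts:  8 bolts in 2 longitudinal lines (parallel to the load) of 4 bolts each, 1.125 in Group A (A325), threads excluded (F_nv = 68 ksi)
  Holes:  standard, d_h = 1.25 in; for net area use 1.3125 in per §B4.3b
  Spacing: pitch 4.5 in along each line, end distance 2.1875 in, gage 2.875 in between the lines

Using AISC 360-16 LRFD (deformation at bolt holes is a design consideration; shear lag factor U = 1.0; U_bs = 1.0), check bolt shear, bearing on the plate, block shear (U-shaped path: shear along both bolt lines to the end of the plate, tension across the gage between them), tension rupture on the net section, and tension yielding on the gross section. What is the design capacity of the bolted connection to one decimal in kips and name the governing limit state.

Bolt shear: A_b = π(1.125)²/4 = 0.99402 in². φR_n = 0.75 × 68 × 0.99402 × 8 × 1 = 405.6 kips.
Bearing (0.3125 in plate, F_u = 65 ksi): end bolts L_c = 2.1875 − 1.25/2 = 1.5625, R_n = min(1.2×1.5625×0.3125×65, 2.4×1.125×0.3125×65) = 38.086 kips/bolt; interior L_c = 4.5 − 1.25 = 3.25, R_n = 54.844 kips/bolt. φR_n = 0.75 × (2×38.086 + 6×54.844) = 303.9 kips.
Block shear: shear path 2×[2.1875+3×4.5] = 2×15.6875 in, A_gv = 9.8047, A_nv = 2×(15.6875 − 3.5×1.3125)×0.3125 = 6.9336 in²; tension across gage: (2.875 − 1×1.3125)×0.3125 = 0.48828 in². R_n = min(0.6×65×6.9336, 0.6×50×9.8047) + 1.0×65×0.48828 = min(270.41, 294.14) + 31.738 = 302.15 kips. φR_n = 0.75 × 302.15 = 226.6 kips.
Tension rupture (net): A_n = (9.625 − 2×1.3125)×0.3125 = 2.1875 in² (U = 1.0, A_e = A_n). φR_n = 0.75 × 65 × 2.1875 = 106.6 kips.
Tension yield (gross): A_g = 9.625×0.3125 = 3.0078 in². φR_n = 0.90 × 50 × 3.0078 = 135.4 kips.
Governing: min(405.6, 303.9, 226.6, 106.6, 135.4) = 106.6 kips → net-section rupture.

106.6 kips (net-section rupture governs)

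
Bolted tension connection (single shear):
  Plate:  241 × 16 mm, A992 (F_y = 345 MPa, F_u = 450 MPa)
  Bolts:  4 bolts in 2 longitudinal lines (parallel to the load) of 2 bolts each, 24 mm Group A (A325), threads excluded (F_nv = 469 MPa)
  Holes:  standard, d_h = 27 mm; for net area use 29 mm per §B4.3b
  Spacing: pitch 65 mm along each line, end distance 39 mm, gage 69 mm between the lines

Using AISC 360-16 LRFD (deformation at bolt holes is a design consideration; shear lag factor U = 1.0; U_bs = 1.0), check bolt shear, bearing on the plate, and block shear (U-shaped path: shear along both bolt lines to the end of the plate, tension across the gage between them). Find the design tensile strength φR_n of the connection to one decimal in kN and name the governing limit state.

Bolt shear: A_b = π(24)²/4 = 452.39 mm². φR_n = 0.75 × 469 × 452.39 × 4 × 1 = 636.5 kN.
Bearing (16 mm plate, F_u = 450 MPa): end bolts L_c = 39 − 27/2 = 25.5, R_n = min(1.2×25.5×16×450, 2.4×24×16×450) = 220.32 kN/bolt; interior L_c = 65 − 27 = 38, R_n = 328.32 kN/bolt. φR_n = 0.75 × (2×220.32 + 2×328.32) = 823.0 kN.
Block shear: shear path 2×[39+1×65] = 2×104 mm, A_gv = 3328, A_nv = 2×(104 − 1.5×29)×16 = 1936 mm²; tension across gage: (69 − 1×29)×16 = 640 mm². R_n = min(0.6×450×1936, 0.6×345×3328) + 1.0×450×640 = min(522.72, 688.9) + 288 = 810.72 kN. φR_n = 0.75 × 810.72 = 608.0 kN.
Governing: min(636.5, 823.0, 608.0) = 608.0 kN → block shear.

608.0 kN (block shear governs)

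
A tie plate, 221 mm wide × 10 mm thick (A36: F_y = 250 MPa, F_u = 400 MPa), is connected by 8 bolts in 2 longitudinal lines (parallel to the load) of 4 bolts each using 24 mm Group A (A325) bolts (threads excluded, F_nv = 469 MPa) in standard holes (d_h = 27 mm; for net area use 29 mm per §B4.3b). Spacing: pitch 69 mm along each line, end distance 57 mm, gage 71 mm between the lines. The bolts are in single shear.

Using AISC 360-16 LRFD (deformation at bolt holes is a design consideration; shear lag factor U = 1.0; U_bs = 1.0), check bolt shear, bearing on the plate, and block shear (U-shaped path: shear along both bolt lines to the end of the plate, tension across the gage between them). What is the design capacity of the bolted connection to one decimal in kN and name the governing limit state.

711.0 kN (block shear governs)

Bolt shear: A_b = π(24)²/4 = 452.39 mm². φR_n = 0.75 × 469 × 452.39 × 8 × 1 = 1273.0 kN.
Bearing (10 mm plate, F_u = 400 MPa): end bolts L_c = 57 − 27/2 = 43.5, R_n = min(1.2×43.5×10×400, 2.4×24×10×400) = 208.8 kN/bolt; interior L_c = 69 − 27 = 42, R_n = 201.6 kN/bolt. φR_n = 0.75 × (2×208.8 + 6×201.6) = 1220.4 kN.
Block shear: shear path 2×[57+3×69] = 2×264 mm, A_gv = 5280, A_nv = 2×(264 − 3.5×29)×10 = 3250 mm²; tension across gage: (71 − 1×29)×10 = 420 mm². R_n = min(0.6×400×3250, 0.6×250×5280) + 1.0×400×420 = min(780, 792) + 168 = 948 kN. φR_n = 0.75 × 948 = 711.0 kN.
Governing: min(1273.0, 1220.4, 711.0) = 711.0 kN → block shear.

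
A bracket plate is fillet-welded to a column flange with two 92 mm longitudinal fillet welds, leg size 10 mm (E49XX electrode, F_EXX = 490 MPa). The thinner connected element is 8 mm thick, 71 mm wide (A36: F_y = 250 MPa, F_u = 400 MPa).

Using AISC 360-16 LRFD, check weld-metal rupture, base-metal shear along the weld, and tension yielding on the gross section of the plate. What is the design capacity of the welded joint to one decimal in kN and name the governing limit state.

127.8 kN (gross-section yield governs)

Weld metal: throat = 0.707×10 = 7.07 mm, L = 2×92 = 184 mm. φR_n = 0.75 × 0.6 × 490 × 7.07 × 184 = 286.8 kN.
Base metal shear (8 mm plate): yield φR_n = 1.0×0.6×250×8×184 = 220.8 kN; rupture φR_n = 0.75×0.6×400×8×184 = 265.0 kN; take 220.8 kN (yield).
Tension yield (gross): A_g = 71×8 = 568 mm². φR_n = 0.90 × 250 × 568 = 127.8 kN.
Governing: min(286.8, 220.8, 127.8) = 127.8 kN → gross-section yield.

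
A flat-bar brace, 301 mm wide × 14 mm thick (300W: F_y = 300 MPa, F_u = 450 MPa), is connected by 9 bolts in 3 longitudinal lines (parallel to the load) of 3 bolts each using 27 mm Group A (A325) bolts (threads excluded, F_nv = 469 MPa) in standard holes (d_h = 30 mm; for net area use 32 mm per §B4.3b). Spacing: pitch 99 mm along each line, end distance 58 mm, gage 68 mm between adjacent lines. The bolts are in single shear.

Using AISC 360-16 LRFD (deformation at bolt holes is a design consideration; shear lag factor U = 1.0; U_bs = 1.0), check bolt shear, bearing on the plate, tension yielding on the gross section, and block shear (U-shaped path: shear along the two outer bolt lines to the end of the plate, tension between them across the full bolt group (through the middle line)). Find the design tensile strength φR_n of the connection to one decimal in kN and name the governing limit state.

Bolt shear: A_b = π(27)²/4 = 572.56 mm². φR_n = 0.75 × 469 × 572.56 × 9 × 1 = 1812.6 kN.
Bearing (14 mm plate, F_u = 450 MPa): end bolts L_c = 58 − 30/2 = 43, R_n = min(1.2×43×14×450, 2.4×27×14×450) = 325.08 kN/bolt; interior L_c = 99 − 30 = 69, R_n = 408.24 kN/bolt. φR_n = 0.75 × (3×325.08 + 6×408.24) = 2568.5 kN.
Tension yield (gross): A_g = 301×14 = 4214 mm². φR_n = 0.90 × 300 × 4214 = 1137.8 kN.
Block shear: shear path 2×[58+2×99] = 2×256 mm, A_gv = 7168, A_nv = 2×(256 − 2.5×32)×14 = 4928 mm²; tension across gage: (136 − 2×32)×14 = 1008 mm². R_n = min(0.6×450×4928, 0.6×300×7168) + 1.0×450×1008 = min(1330.6, 1290.2) + 453.6 = 1743.8 kN. φR_n = 0.75 × 1743.8 = 1307.9 kN.
Governing: min(1812.6, 2568.5, 1137.8, 1307.9) = 1137.8 kN → gross-section yield.

1137.8 kN (gross-section yield governs)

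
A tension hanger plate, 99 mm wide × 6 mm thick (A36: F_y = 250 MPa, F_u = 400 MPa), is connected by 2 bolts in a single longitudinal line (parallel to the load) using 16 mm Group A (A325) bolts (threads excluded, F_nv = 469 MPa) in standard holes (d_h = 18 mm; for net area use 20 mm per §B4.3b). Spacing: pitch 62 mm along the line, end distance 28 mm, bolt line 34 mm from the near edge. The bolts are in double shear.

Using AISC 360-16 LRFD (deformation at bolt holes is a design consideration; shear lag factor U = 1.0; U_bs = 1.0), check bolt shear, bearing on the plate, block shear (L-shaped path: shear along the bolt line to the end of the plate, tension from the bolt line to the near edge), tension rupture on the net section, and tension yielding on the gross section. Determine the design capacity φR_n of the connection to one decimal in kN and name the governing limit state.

104.0 kN (block shear governs)

Bolt shear: A_b = π(16)²/4 = 201.06 mm². φR_n = 0.75 × 469 × 201.06 × 2 × 2 = 282.9 kN.
Bearing (6 mm plate, F_u = 400 MPa): end bolts L_c = 28 − 18/2 = 19, R_n = min(1.2×19×6×400, 2.4×16×6×400) = 54.72 kN/bolt; interior L_c = 62 − 18 = 44, R_n = 92.16 kN/bolt. φR_n = 0.75 × (1×54.72 + 1×92.16) = 110.2 kN.
Block shear: shear path 1×[28+1×62] = 1×90 mm, A_gv = 540, A_nv = 1×(90 − 1.5×20)×6 = 360 mm²; tension to near edge: (34 − 0.5×20)×6 = 144 mm². R_n = min(0.6×400×360, 0.6×250×540) + 1.0×400×144 = min(86.4, 81) + 57.6 = 138.6 kN. φR_n = 0.75 × 138.6 = 104.0 kN.
Tension rupture (net): A_n = (99 − 1×20)×6 = 474 mm² (U = 1.0, A_e = A_n). φR_n = 0.75 × 400 × 474 = 142.2 kN.
Tension yield (gross): A_g = 99×6 = 594 mm². φR_n = 0.90 × 250 × 594 = 133.7 kN.
Governing: min(282.9, 110.2, 104.0, 142.2, 133.7) = 104.0 kN → block shear.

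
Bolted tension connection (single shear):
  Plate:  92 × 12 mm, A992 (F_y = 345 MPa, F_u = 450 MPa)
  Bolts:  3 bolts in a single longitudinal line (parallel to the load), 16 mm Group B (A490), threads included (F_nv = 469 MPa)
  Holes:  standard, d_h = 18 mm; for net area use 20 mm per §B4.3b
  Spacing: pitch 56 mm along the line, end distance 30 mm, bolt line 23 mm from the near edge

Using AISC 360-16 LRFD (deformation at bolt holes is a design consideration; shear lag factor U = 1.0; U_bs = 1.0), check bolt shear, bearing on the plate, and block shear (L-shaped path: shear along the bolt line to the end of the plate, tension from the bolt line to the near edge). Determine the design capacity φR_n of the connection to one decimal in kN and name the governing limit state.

Bolt shear: A_b = π(16)²/4 = 201.06 mm². φR_n = 0.75 × 469 × 201.06 × 3 × 1 = 212.2 kN.
Bearing (12 mm plate, F_u = 450 MPa): end bolts L_c = 30 − 18/2 = 21, R_n = min(1.2×21×12×450, 2.4×16×12×450) = 136.08 kN/bolt; interior L_c = 56 − 18 = 38, R_n = 207.36 kN/bolt. φR_n = 0.75 × (1×136.08 + 2×207.36) = 413.1 kN.
Block shear: shear path 1×[30+2×56] = 1×142 mm, A_gv = 1704, A_nv = 1×(142 − 2.5×20)×12 = 1104 mm²; tension to near edge: (23 − 0.5×20)×12 = 156 mm². R_n = min(0.6×450×1104, 0.6×345×1704) + 1.0×450×156 = min(298.08, 352.73) + 70.2 = 368.28 kN. φR_n = 0.75 × 368.28 = 276.2 kN.
Governing: min(212.2, 413.1, 276.2) = 212.2 kN → bolt shear.

212.2 kN (bolt shear governs)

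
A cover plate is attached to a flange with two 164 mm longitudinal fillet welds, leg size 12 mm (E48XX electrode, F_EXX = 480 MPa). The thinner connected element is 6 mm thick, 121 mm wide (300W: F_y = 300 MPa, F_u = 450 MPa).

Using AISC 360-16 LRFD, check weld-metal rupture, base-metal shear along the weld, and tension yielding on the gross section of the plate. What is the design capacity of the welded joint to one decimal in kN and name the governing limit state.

196.0 kN (gross-section yield governs)

Weld metal: throat = 0.707×12 = 8.484 mm, L = 2×164 = 328 mm. φR_n = 0.75 × 0.6 × 480 × 8.484 × 328 = 601.1 kN.
Base metal shear (6 mm plate): yield φR_n = 1.0×0.6×300×6×328 = 354.2 kN; rupture φR_n = 0.75×0.6×450×6×328 = 398.5 kN; take 354.2 kN (yield).
Tension yield (gross): A_g = 121×6 = 726 mm². φR_n = 0.90 × 300 × 726 = 196.0 kN.
Governing: min(601.1, 354.2, 196.0) = 196.0 kN → gross-section yield.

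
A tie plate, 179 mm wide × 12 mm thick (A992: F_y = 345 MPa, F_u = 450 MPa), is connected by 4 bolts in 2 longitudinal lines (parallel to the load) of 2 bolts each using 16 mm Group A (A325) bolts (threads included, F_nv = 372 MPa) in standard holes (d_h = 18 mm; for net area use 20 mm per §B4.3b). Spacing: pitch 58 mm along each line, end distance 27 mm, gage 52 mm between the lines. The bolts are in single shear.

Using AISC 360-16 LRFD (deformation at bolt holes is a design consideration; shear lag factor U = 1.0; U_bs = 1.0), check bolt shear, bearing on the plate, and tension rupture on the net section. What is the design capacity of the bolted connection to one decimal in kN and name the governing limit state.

Bolt shear: A_b = π(16)²/4 = 201.06 mm². φR_n = 0.75 × 372 × 201.06 × 4 × 1 = 224.4 kN.
Bearing (12 mm plate, F_u = 450 MPa): end bolts L_c = 27 − 18/2 = 18, R_n = min(1.2×18×12×450, 2.4×16×12×450) = 116.64 kN/bolt; interior L_c = 58 − 18 = 40, R_n = 207.36 kN/bolt. φR_n = 0.75 × (2×116.64 + 2×207.36) = 486.0 kN.
Tension rupture (net): A_n = (179 − 2×20)×12 = 1668 mm² (U = 1.0, A_e = A_n). φR_n = 0.75 × 450 × 1668 = 563.0 kN.
Governing: min(224.4, 486.0, 563.0) = 224.4 kN → bolt shear.

224.4 kN (bolt shear governs)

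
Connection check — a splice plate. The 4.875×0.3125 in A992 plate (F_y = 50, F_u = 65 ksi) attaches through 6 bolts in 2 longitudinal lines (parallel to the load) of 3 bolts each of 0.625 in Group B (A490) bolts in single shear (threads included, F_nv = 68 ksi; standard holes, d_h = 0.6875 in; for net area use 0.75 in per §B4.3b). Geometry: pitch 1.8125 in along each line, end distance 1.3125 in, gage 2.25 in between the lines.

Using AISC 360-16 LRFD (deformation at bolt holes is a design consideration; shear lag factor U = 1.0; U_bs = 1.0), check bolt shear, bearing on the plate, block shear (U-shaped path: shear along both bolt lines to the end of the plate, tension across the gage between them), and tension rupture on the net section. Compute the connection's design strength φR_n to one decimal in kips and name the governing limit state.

51.4 kips (net-section rupture governs)

Bolt shear: A_b = π(0.625)²/4 = 0.3068 in². φR_n = 0.75 × 68 × 0.3068 × 6 × 1 = 93.9 kips.
Bearing (0.3125 in plate, F_u = 65 ksi): end bolts L_c = 1.3125 − 0.6875/2 = 0.96875, R_n = min(1.2×0.96875×0.3125×65, 2.4×0.625×0.3125×65) = 23.613 kips/bolt; interior L_c = 1.8125 − 0.6875 = 1.125, R_n = 27.422 kips/bolt. φR_n = 0.75 × (2×23.613 + 4×27.422) = 117.7 kips.
Block shear: shear path 2×[1.3125+2×1.8125] = 2×4.9375 in, A_gv = 3.0859, A_nv = 2×(4.9375 − 2.5×0.75)×0.3125 = 1.9141 in²; tension across gage: (2.25 − 1×0.75)×0.3125 = 0.46875 in². R_n = min(0.6×65×1.9141, 0.6×50×3.0859) + 1.0×65×0.46875 = min(74.65, 92.577) + 30.469 = 105.12 kips. φR_n = 0.75 × 105.12 = 78.8 kips.
Tension rupture (net): A_n = (4.875 − 2×0.75)×0.3125 = 1.0547 in² (U = 1.0, A_e = A_n). φR_n = 0.75 × 65 × 1.0547 = 51.4 kips.
Governing: min(93.9, 117.7, 78.8, 51.4) = 51.4 kips → net-section rupture.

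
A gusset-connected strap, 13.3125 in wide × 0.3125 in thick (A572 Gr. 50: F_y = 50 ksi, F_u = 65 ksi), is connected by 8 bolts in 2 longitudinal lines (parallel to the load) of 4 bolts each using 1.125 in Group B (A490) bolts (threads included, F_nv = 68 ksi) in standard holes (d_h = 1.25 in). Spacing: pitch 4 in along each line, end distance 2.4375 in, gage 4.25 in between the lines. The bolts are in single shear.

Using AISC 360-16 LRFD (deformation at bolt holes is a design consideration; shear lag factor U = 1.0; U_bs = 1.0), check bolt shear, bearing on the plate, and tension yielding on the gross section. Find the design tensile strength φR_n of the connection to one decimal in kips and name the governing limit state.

187.2 kips (gross-section yield governs)

Bolt shear: A_b = π(1.125)²/4 = 0.99402 in². φR_n = 0.75 × 68 × 0.99402 × 8 × 1 = 405.6 kips.
Bearing (0.3125 in plate, F_u = 65 ksi): end bolts L_c = 2.4375 − 1.25/2 = 1.8125, R_n = min(1.2×1.8125×0.3125×65, 2.4×1.125×0.3125×65) = 44.18 kips/bolt; interior L_c = 4 − 1.25 = 2.75, R_n = 54.844 kips/bolt. φR_n = 0.75 × (2×44.18 + 6×54.844) = 313.1 kips.
Tension yield (gross): A_g = 13.3125×0.3125 = 4.1602 in². φR_n = 0.90 × 50 × 4.1602 = 187.2 kips.
Governing: min(405.6, 313.1, 187.2) = 187.2 kips → gross-section yield.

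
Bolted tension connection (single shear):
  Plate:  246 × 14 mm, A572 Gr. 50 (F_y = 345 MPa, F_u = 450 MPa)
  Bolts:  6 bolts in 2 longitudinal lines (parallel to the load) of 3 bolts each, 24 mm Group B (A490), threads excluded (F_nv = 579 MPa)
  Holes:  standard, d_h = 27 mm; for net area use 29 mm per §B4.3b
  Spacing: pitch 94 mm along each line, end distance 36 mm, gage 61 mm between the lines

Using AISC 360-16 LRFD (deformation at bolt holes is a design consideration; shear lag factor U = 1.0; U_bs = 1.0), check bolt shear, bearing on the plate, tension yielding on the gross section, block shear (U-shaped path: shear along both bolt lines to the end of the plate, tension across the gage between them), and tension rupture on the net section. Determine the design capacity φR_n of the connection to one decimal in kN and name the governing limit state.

888.3 kN (net-section rupture governs)

Bolt shear: A_b = π(24)²/4 = 452.39 mm². φR_n = 0.75 × 579 × 452.39 × 6 × 1 = 1178.7 kN.
Bearing (14 mm plate, F_u = 450 MPa): end bolts L_c = 36 − 27/2 = 22.5, R_n = min(1.2×22.5×14×450, 2.4×24×14×450) = 170.1 kN/bolt; interior L_c = 94 − 27 = 67, R_n = 362.88 kN/bolt. φR_n = 0.75 × (2×170.1 + 4×362.88) = 1343.8 kN.
Tension yield (gross): A_g = 246×14 = 3444 mm². φR_n = 0.90 × 345 × 3444 = 1069.4 kN.
Block shear: shear path 2×[36+2×94] = 2×224 mm, A_gv = 6272, A_nv = 2×(224 − 2.5×29)×14 = 4242 mm²; tension across gage: (61 − 1×29)×14 = 448 mm². R_n = min(0.6×450×4242, 0.6×345×6272) + 1.0×450×448 = min(1145.3, 1298.3) + 201.6 = 1346.9 kN. φR_n = 0.75 × 1346.9 = 1010.2 kN.
Tension rupture (net): A_n = (246 − 2×29)×14 = 2632 mm² (U = 1.0, A_e = A_n). φR_n = 0.75 × 450 × 2632 = 888.3 kN.
Governing: min(1178.7, 1343.8, 1069.4, 1010.2, 888.3) = 888.3 kN → net-section rupture.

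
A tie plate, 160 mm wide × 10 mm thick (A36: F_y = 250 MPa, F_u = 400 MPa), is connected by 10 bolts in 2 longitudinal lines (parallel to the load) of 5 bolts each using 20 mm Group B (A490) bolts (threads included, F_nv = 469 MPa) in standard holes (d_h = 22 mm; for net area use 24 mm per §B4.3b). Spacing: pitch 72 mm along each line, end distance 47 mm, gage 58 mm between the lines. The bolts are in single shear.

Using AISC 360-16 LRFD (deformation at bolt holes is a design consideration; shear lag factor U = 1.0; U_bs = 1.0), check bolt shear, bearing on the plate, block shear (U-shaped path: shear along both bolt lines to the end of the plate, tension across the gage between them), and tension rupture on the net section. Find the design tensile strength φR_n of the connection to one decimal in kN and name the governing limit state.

336.0 kN (net-section rupture governs)

Bolt shear: A_b = π(20)²/4 = 314.16 mm². φR_n = 0.75 × 469 × 314.16 × 10 × 1 = 1105.1 kN.
Bearing (10 mm plate, F_u = 400 MPa): end bolts L_c = 47 − 22/2 = 36, R_n = min(1.2×36×10×400, 2.4×20×10×400) = 172.8 kN/bolt; interior L_c = 72 − 22 = 50, R_n = 192 kN/bolt. φR_n = 0.75 × (2×172.8 + 8×192) = 1411.2 kN.
Block shear: shear path 2×[47+4×72] = 2×335 mm, A_gv = 6700, A_nv = 2×(335 − 4.5×24)×10 = 4540 mm²; tension across gage: (58 − 1×24)×10 = 340 mm². R_n = min(0.6×400×4540, 0.6×250×6700) + 1.0×400×340 = min(1089.6, 1005) + 136 = 1141 kN. φR_n = 0.75 × 1141 = 855.8 kN.
Tension rupture (net): A_n = (160 − 2×24)×10 = 1120 mm² (U = 1.0, A_e = A_n). φR_n = 0.75 × 400 × 1120 = 336.0 kN.
Governing: min(1105.1, 1411.2, 855.8, 336.0) = 336.0 kN → net-section rupture.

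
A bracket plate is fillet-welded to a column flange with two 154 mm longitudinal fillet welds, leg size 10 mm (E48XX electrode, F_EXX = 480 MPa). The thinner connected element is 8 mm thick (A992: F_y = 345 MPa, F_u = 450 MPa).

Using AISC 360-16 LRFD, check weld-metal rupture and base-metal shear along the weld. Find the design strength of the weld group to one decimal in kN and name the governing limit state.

470.4 kN (weld metal governs)

Weld metal: throat = 0.707×10 = 7.07 mm, L = 2×154 = 308 mm. φR_n = 0.75 × 0.6 × 480 × 7.07 × 308 = 470.4 kN.
Base metal shear (8 mm plate): yield φR_n = 1.0×0.6×345×8×308 = 510.0 kN; rupture φR_n = 0.75×0.6×450×8×308 = 499.0 kN; take 499.0 kN (rupture).
Governing: min(470.4, 499.0) = 470.4 kN → weld metal.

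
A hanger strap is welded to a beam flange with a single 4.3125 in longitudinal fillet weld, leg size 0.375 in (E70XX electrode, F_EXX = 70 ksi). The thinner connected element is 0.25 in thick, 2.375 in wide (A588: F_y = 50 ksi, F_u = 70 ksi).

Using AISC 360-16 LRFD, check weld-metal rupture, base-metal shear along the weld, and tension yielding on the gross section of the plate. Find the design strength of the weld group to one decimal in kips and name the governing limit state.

26.7 kips (gross-section yield governs)

Weld metal: throat = 0.707×0.375 = 0.26513 in, L = 4.3125 in. φR_n = 0.75 × 0.6 × 70 × 0.26513 × 4.3125 = 36.0 kips.
Base metal shear (0.25 in plate): yield φR_n = 1.0×0.6×50×0.25×4.3125 = 32.3 kips; rupture φR_n = 0.75×0.6×70×0.25×4.3125 = 34.0 kips; take 32.3 kips (yield).
Tension yield (gross): A_g = 2.375×0.25 = 0.59375 in². φR_n = 0.90 × 50 × 0.59375 = 26.7 kips.
Governing: min(36.0, 32.3, 26.7) = 26.7 kips → gross-section yield.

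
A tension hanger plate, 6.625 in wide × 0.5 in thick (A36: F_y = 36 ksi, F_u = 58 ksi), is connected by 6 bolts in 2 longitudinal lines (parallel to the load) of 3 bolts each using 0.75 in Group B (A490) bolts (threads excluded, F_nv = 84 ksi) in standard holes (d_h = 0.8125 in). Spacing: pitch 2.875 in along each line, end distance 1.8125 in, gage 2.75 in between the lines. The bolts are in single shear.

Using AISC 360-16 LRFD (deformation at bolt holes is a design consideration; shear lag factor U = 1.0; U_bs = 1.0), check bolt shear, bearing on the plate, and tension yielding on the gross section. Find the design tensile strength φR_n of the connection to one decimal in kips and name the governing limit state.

Bolt shear: A_b = π(0.75)²/4 = 0.44179 in². φR_n = 0.75 × 84 × 0.44179 × 6 × 1 = 167.0 kips.
Bearing (0.5 in plate, F_u = 58 ksi): end bolts L_c = 1.8125 − 0.8125/2 = 1.40625, R_n = min(1.2×1.40625×0.5×58, 2.4×0.75×0.5×58) = 48.938 kips/bolt; interior L_c = 2.875 − 0.8125 = 2.0625, R_n = 52.2 kips/bolt. φR_n = 0.75 × (2×48.938 + 4×52.2) = 230.0 kips.
Tension yield (gross): A_g = 6.625×0.5 = 3.3125 in². φR_n = 0.90 × 36 × 3.3125 = 107.3 kips.
Governing: min(167.0, 230.0, 107.3) = 107.3 kips → gross-section yield.

107.3 kips (gross-section yield governs)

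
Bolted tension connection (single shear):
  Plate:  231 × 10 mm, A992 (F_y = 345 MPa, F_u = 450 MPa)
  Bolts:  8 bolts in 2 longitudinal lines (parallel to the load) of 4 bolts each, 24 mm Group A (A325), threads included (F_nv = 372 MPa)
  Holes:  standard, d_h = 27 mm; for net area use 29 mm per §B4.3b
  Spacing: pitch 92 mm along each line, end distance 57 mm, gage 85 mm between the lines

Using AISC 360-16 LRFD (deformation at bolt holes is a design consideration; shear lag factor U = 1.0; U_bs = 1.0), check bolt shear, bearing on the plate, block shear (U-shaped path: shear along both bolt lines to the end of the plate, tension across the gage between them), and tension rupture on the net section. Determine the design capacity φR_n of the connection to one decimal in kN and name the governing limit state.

583.9 kN (net-section rupture governs)

Bolt shear: A_b = π(24)²/4 = 452.39 mm². φR_n = 0.75 × 372 × 452.39 × 8 × 1 = 1009.7 kN.
Bearing (10 mm plate, F_u = 450 MPa): end bolts L_c = 57 − 27/2 = 43.5, R_n = min(1.2×43.5×10×450, 2.4×24×10×450) = 234.9 kN/bolt; interior L_c = 92 − 27 = 65, R_n = 259.2 kN/bolt. φR_n = 0.75 × (2×234.9 + 6×259.2) = 1518.8 kN.
Block shear: shear path 2×[57+3×92] = 2×333 mm, A_gv = 6660, A_nv = 2×(333 − 3.5×29)×10 = 4630 mm²; tension across gage: (85 − 1×29)×10 = 560 mm². R_n = min(0.6×450×4630, 0.6×345×6660) + 1.0×450×560 = min(1250.1, 1378.6) + 252 = 1502.1 kN. φR_n = 0.75 × 1502.1 = 1126.6 kN.
Tension rupture (net): A_n = (231 − 2×29)×10 = 1730 mm² (U = 1.0, A_e = A_n). φR_n = 0.75 × 450 × 1730 = 583.9 kN.
Governing: min(1009.7, 1518.8, 1126.6, 583.9) = 583.9 kN → net-section rupture.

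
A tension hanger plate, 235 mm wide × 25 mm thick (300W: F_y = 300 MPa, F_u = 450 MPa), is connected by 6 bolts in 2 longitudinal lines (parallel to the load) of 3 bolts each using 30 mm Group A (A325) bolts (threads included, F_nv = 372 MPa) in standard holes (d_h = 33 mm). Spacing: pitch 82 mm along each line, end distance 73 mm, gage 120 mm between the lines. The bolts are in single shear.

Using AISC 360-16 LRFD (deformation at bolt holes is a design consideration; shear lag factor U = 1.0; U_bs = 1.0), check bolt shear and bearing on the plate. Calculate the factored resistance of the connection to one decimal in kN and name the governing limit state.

Bolt shear: A_b = π(30)²/4 = 706.86 mm². φR_n = 0.75 × 372 × 706.86 × 6 × 1 = 1183.3 kN.
Bearing (25 mm plate, F_u = 450 MPa): end bolts L_c = 73 − 33/2 = 56.5, R_n = min(1.2×56.5×25×450, 2.4×30×25×450) = 762.75 kN/bolt; interior L_c = 82 − 33 = 49, R_n = 661.5 kN/bolt. φR_n = 0.75 × (2×762.75 + 4×661.5) = 3128.6 kN.
Governing: min(1183.3, 3128.6) = 1183.3 kN → bolt shear.

1183.3 kN (bolt shear governs)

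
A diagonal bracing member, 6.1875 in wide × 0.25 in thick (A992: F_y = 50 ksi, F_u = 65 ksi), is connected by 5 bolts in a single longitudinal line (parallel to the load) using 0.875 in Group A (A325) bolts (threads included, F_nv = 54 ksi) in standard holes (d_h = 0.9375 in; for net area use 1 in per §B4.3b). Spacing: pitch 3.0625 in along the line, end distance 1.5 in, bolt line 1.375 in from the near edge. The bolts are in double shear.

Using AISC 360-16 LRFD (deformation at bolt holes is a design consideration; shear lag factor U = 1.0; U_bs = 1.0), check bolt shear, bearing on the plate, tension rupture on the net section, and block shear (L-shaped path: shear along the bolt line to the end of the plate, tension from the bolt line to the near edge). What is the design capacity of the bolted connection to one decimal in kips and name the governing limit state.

63.2 kips (net-section rupture governs)

Bolt shear: A_b = π(0.875)²/4 = 0.60132 in². φR_n = 0.75 × 54 × 0.60132 × 5 × 2 = 243.5 kips.
Bearing (0.25 in plate, F_u = 65 ksi): end bolts L_c = 1.5 − 0.9375/2 = 1.03125, R_n = min(1.2×1.03125×0.25×65, 2.4×0.875×0.25×65) = 20.109 kips/bolt; interior L_c = 3.0625 − 0.9375 = 2.125, R_n = 34.125 kips/bolt. φR_n = 0.75 × (1×20.109 + 4×34.125) = 117.5 kips.
Tension rupture (net): A_n = (6.1875 − 1×1)×0.25 = 1.2969 in² (U = 1.0, A_e = A_n). φR_n = 0.75 × 65 × 1.2969 = 63.2 kips.
Block shear: shear path 1×[1.5+4×3.0625] = 1×13.75 in, A_gv = 3.4375, A_nv = 1×(13.75 − 4.5×1)×0.25 = 2.3125 in²; tension to near edge: (1.375 − 0.5×1)×0.25 = 0.21875 in². R_n = min(0.6×65×2.3125, 0.6×50×3.4375) + 1.0×65×0.21875 = min(90.188, 103.13) + 14.219 = 104.41 kips. φR_n = 0.75 × 104.41 = 78.3 kips.
Governing: min(243.5, 117.5, 63.2, 78.3) = 63.2 kips → net-section rupture.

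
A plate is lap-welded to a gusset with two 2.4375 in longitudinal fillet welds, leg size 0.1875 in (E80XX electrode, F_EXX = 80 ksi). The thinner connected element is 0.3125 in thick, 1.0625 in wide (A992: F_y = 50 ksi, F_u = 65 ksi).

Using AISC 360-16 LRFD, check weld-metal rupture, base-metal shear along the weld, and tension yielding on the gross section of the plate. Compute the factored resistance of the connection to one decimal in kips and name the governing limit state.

Weld metal: throat = 0.707×0.1875 = 0.13256 in, L = 2×2.4375 = 4.875 in. φR_n = 0.75 × 0.6 × 80 × 0.13256 × 4.875 = 23.3 kips.
Base metal shear (0.3125 in plate): yield φR_n = 1.0×0.6×50×0.3125×4.875 = 45.7 kips; rupture φR_n = 0.75×0.6×65×0.3125×4.875 = 44.6 kips; take 44.6 kips (rupture).
Tension yield (gross): A_g = 1.0625×0.3125 = 0.33203 in². φR_n = 0.90 × 50 × 0.33203 = 14.9 kips.
Governing: min(23.3, 44.6, 14.9) = 14.9 kips → gross-section yield.

14.9 kips (gross-section yield governs)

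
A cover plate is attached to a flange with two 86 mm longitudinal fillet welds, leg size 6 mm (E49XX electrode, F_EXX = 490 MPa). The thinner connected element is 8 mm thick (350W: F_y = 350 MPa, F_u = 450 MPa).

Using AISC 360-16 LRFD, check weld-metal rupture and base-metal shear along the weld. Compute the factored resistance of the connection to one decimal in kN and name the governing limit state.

Weld metal: throat = 0.707×6 = 4.242 mm, L = 2×86 = 172 mm. φR_n = 0.75 × 0.6 × 490 × 4.242 × 172 = 160.9 kN.
Base metal shear (8 mm plate): yield φR_n = 1.0×0.6×350×8×172 = 289.0 kN; rupture φR_n = 0.75×0.6×450×8×172 = 278.6 kN; take 278.6 kN (rupture).
Governing: min(160.9, 278.6) = 160.9 kN → weld metal.

160.9 kN (weld metal governs)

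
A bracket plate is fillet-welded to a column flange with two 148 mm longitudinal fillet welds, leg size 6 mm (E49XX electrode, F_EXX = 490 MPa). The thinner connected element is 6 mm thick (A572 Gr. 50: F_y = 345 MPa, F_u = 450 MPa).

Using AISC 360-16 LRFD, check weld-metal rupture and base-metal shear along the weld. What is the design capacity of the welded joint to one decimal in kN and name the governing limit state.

Weld metal: throat = 0.707×6 = 4.242 mm, L = 2×148 = 296 mm. φR_n = 0.75 × 0.6 × 490 × 4.242 × 296 = 276.9 kN.
Base metal shear (6 mm plate): yield φR_n = 1.0×0.6×345×6×296 = 367.6 kN; rupture φR_n = 0.75×0.6×450×6×296 = 359.6 kN; take 359.6 kN (rupture).
Governing: min(276.9, 359.6) = 276.9 kN → weld metal.

276.9 kN (weld metal governs)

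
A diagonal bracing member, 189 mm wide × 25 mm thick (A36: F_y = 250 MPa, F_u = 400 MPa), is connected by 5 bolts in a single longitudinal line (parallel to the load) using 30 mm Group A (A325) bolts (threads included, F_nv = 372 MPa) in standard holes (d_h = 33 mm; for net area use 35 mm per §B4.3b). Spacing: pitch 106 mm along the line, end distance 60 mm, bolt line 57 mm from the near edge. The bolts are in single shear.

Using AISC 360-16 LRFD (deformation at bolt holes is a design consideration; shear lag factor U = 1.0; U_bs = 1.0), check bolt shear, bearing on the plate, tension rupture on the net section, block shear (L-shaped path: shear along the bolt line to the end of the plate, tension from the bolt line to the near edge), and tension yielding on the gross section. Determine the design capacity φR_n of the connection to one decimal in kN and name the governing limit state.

986.1 kN (bolt shear governs)

Bolt shear: A_b = π(30)²/4 = 706.86 mm². φR_n = 0.75 × 372 × 706.86 × 5 × 1 = 986.1 kN.
Bearing (25 mm plate, F_u = 400 MPa): end bolts L_c = 60 − 33/2 = 43.5, R_n = min(1.2×43.5×25×400, 2.4×30×25×400) = 522 kN/bolt; interior L_c = 106 − 33 = 73, R_n = 720 kN/bolt. φR_n = 0.75 × (1×522 + 4×720) = 2551.5 kN.
Tension rupture (net): A_n = (189 − 1×35)×25 = 3850 mm² (U = 1.0, A_e = A_n). φR_n = 0.75 × 400 × 3850 = 1155.0 kN.
Block shear: shear path 1×[60+4×106] = 1×484 mm, A_gv = 12100, A_nv = 1×(484 − 4.5×35)×25 = 8162.5 mm²; tension to near edge: (57 − 0.5×35)×25 = 987.5 mm². R_n = min(0.6×400×8162.5, 0.6×250×12100) + 1.0×400×987.5 = min(1959, 1815) + 395 = 2210 kN. φR_n = 0.75 × 2210 = 1657.5 kN.
Tension yield (gross): A_g = 189×25 = 4725 mm². φR_n = 0.90 × 250 × 4725 = 1063.1 kN.
Governing: min(986.1, 2551.5, 1155.0, 1657.5, 1063.1) = 986.1 kN → bolt shear.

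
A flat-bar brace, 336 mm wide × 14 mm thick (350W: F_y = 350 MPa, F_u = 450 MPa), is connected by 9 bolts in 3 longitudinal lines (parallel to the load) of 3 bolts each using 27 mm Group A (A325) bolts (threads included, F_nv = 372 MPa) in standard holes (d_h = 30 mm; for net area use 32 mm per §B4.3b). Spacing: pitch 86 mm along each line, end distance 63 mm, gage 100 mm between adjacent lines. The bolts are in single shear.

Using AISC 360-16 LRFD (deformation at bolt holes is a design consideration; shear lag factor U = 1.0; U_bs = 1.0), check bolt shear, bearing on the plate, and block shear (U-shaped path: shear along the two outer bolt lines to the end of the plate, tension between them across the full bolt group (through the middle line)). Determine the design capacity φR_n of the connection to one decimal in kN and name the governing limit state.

Bolt shear: A_b = π(27)²/4 = 572.56 mm². φR_n = 0.75 × 372 × 572.56 × 9 × 1 = 1437.7 kN.
Bearing (14 mm plate, F_u = 450 MPa): end bolts L_c = 63 − 30/2 = 48, R_n = min(1.2×48×14×450, 2.4×27×14×450) = 362.88 kN/bolt; interior L_c = 86 − 30 = 56, R_n = 408.24 kN/bolt. φR_n = 0.75 × (3×362.88 + 6×408.24) = 2653.6 kN.
Block shear: shear path 2×[63+2×86] = 2×235 mm, A_gv = 6580, A_nv = 2×(235 − 2.5×32)×14 = 4340 mm²; tension across gage: (200 − 2×32)×14 = 1904 mm². R_n = min(0.6×450×4340, 0.6×350×6580) + 1.0×450×1904 = min(1171.8, 1381.8) + 856.8 = 2028.6 kN. φR_n = 0.75 × 2028.6 = 1521.5 kN.
Governing: min(1437.7, 2653.6, 1521.5) = 1437.7 kN → bolt shear.

1437.7 kN (bolt shear governs)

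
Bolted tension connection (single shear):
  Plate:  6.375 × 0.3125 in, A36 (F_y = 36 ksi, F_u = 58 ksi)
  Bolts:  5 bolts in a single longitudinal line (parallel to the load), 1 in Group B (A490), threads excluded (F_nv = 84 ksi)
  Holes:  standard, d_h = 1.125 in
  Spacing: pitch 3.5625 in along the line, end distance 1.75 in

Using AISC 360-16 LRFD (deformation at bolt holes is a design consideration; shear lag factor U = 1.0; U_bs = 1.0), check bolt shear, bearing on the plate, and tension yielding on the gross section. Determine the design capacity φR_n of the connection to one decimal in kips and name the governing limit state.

64.5 kips (gross-section yield governs)

Bolt shear: A_b = π(1)²/4 = 0.7854 in². φR_n = 0.75 × 84 × 0.7854 × 5 × 1 = 247.4 kips.
Bearing (0.3125 in plate, F_u = 58 ksi): end bolts L_c = 1.75 − 1.125/2 = 1.1875, R_n = min(1.2×1.1875×0.3125×58, 2.4×1×0.3125×58) = 25.828 kips/bolt; interior L_c = 3.5625 − 1.125 = 2.4375, R_n = 43.5 kips/bolt. φR_n = 0.75 × (1×25.828 + 4×43.5) = 149.9 kips.
Tension yield (gross): A_g = 6.375×0.3125 = 1.9922 in². φR_n = 0.90 × 36 × 1.9922 = 64.5 kips.
Governing: min(247.4, 149.9, 64.5) = 64.5 kips → gross-section yield.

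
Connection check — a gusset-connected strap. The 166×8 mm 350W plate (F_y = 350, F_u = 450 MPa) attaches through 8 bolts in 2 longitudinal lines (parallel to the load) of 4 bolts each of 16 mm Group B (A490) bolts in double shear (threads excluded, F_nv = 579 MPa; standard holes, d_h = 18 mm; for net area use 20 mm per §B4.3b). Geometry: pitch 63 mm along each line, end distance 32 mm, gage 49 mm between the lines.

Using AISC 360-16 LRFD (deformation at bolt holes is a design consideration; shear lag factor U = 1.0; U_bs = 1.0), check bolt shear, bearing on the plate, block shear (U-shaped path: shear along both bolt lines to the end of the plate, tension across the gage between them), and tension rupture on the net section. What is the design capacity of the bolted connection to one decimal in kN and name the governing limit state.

340.2 kN (net-section rupture governs)

Bolt shear: A_b = π(16)²/4 = 201.06 mm². φR_n = 0.75 × 579 × 201.06 × 8 × 2 = 1397.0 kN.
Bearing (8 mm plate, F_u = 450 MPa): end bolts L_c = 32 − 18/2 = 23, R_n = min(1.2×23×8×450, 2.4×16×8×450) = 99.36 kN/bolt; interior L_c = 63 − 18 = 45, R_n = 138.24 kN/bolt. φR_n = 0.75 × (2×99.36 + 6×138.24) = 771.1 kN.
Block shear: shear path 2×[32+3×63] = 2×221 mm, A_gv = 3536, A_nv = 2×(221 − 3.5×20)×8 = 2416 mm²; tension across gage: (49 − 1×20)×8 = 232 mm². R_n = min(0.6×450×2416, 0.6×350×3536) + 1.0×450×232 = min(652.32, 742.56) + 104.4 = 756.72 kN. φR_n = 0.75 × 756.72 = 567.5 kN.
Tension rupture (net): A_n = (166 − 2×20)×8 = 1008 mm² (U = 1.0, A_e = A_n). φR_n = 0.75 × 450 × 1008 = 340.2 kN.
Governing: min(1397.0, 771.1, 567.5, 340.2) = 340.2 kN → net-section rupture.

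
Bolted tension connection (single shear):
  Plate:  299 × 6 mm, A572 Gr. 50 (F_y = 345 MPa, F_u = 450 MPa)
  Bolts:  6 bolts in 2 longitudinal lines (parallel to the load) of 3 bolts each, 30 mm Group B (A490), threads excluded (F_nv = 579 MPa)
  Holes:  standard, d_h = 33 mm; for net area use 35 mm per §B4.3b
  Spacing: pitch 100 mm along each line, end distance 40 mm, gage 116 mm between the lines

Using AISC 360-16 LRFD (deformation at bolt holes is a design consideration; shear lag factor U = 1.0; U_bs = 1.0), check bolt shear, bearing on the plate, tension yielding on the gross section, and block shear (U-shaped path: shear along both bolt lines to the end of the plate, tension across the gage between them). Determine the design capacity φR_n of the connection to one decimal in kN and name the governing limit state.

Bolt shear: A_b = π(30)²/4 = 706.86 mm². φR_n = 0.75 × 579 × 706.86 × 6 × 1 = 1841.7 kN.
Bearing (6 mm plate, F_u = 450 MPa): end bolts L_c = 40 − 33/2 = 23.5, R_n = min(1.2×23.5×6×450, 2.4×30×6×450) = 76.14 kN/bolt; interior L_c = 100 − 33 = 67, R_n = 194.4 kN/bolt. φR_n = 0.75 × (2×76.14 + 4×194.4) = 697.4 kN.
Tension yield (gross): A_g = 299×6 = 1794 mm². φR_n = 0.90 × 345 × 1794 = 557.0 kN.
Block shear: shear path 2×[40+2×100] = 2×240 mm, A_gv = 2880, A_nv = 2×(240 − 2.5×35)×6 = 1830 mm²; tension across gage: (116 − 1×35)×6 = 486 mm². R_n = min(0.6×450×1830, 0.6×345×2880) + 1.0×450×486 = min(494.1, 596.16) + 218.7 = 712.8 kN. φR_n = 0.75 × 712.8 = 534.6 kN.
Governing: min(1841.7, 697.4, 557.0, 534.6) = 534.6 kN → block shear.

534.6 kN (block shear governs)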